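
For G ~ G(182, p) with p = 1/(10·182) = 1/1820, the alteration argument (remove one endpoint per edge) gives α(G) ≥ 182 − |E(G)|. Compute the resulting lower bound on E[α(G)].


E[|E(G)|] = C(182, 2)·p = 16471 · (1/1820) = 181/20.
E[α(G)] ≥ n − E[|E(G)|] = 182 − 181/20 = 3459/20.
Numerically: ≈ 172.9500.
(This is only a lower bound; the true E[α(G)] may be larger.)

E[α(G)] ≥ 3459/20 ≈ 172.9500.


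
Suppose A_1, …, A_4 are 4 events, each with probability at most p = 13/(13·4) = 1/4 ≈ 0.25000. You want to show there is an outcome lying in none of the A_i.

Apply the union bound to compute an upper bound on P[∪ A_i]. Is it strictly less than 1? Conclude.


Union bound: P[∪_{i=1}^{4} A_i] ≤ Σ_i P[A_i] ≤ 4·p = 4·(1/4) = 1.
Numerically: 1 ≈ 1.00000.
Is 1 < 1? NO.
Since the bound 1 is ≥ 1, the union bound is uninformative here; it does NOT by itself certify existence.

4·p = 1 ≈ 1.00000; existence NOT certified by the union bound.


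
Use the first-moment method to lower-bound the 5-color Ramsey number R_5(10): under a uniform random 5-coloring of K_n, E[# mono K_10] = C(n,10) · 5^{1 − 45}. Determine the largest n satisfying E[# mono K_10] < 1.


We need C(n, 10) · 5^{1 − 45} < 1, i.e. C(n, 10) < 5^{45 − 1} = 5684341886080801486968994140625.
Check values of n near the boundary:
  n = 5386: C(5386, 10) = 5613966214234562222231428510561; 5613966214234562222231428510561 < 5684341886080801486968994140625? YES
  n = 5387: C(5387, 10) = 5624406917627224603154306376491; 5624406917627224603154306376491 < 5684341886080801486968994140625? YES
  n = 5388: C(5388, 10) = 5634865093375880654852250419586; 5634865093375880654852250419586 < 5684341886080801486968994140625? YES
  n = 5389: C(5389, 10) = 5645340767466558997768874792926; 5645340767466558997768874792926 < 5684341886080801486968994140625? YES
  n = 5390: C(5390, 10) = 5655833965919099070255434039753; 5655833965919099070255434039753 < 5684341886080801486968994140625? YES
  n = 5391: C(5391, 10) = 5666344714787188828795213697883; 5666344714787188828795213697883 < 5684341886080801486968994140625? YES
  n = 5392: C(5392, 10) = 5676873040158402483252283957448; 5676873040158402483252283957448 < 5684341886080801486968994140625? YES
  n = 5393: C(5393, 10) = 5687418968154238267170642278008; 5687418968154238267170642278008 < 5684341886080801486968994140625? NO
  n = 5394: C(5394, 10) = 5697982524930156243149785372878; 5697982524930156243149785372878 < 5684341886080801486968994140625? NO
The largest n with C(n, 10) < 5684341886080801486968994140625 is n = 5392 (where E[X] = 5676873040158402483252283957448/5684341886080801486968994140625 ≈ 0.999). Hence R_5(10) > 5392, i.e. R_5(10) ≥ 5393.

Largest n = 5392; hence R_5(10) > 5392.


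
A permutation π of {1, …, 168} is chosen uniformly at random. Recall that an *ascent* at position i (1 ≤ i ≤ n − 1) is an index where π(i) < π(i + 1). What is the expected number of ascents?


Write X = Σ X_I over i = 1, …, 167, with X_I the indicator of one ascent.
There are 167 indicators.
For each fixed i, the pair (π(i), π(i+1)) is a uniformly random ordered pair of distinct values from {1, …, 168}; by symmetry P[π(i) < π(i+1)] = 1/2.
By linearity: E[X] = 167 · (1/2) = (168 − 1) · (1/2) = 167/2 ≈ 83.50000.

E[X] = 167/2 = 83.50000.


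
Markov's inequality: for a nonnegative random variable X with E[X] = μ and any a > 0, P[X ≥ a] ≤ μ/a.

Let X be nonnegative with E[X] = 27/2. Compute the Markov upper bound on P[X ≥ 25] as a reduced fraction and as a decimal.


μ = E[X] = 27/2, a = 25.
Markov: P[X ≥ 25] ≤ μ/a = (27/2)/25 = 27/50.
Numerically: ≈ 0.5400.
(Since a = 25 > μ = 13.5000, the bound 27/50 is < 1 and informative.)

P[X ≥ 25] ≤ 27/50 ≈ 0.5400.


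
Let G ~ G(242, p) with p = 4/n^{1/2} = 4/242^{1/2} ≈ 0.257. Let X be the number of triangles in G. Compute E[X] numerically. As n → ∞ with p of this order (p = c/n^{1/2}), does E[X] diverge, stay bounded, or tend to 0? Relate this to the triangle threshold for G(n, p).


Number of potential triangles: C(242, 3) = 2332880.
Each occurs with probability p³ ≈ (0.257)³ ≈ 1.70003e-02.
By linearity: E[X] = C(242, 3)·p³ ≈ 2332880 · 1.70003e-02 ≈ 39659.691.
Since α = 1/2 < 1, p = c/n^{1/2} ≫ 1/n is above the triangle threshold p ~ 1/n. Asymptotically E[X] ~ (c³/6)·n^{3(1−α)} = (4³/6)·n^{1.5} → ∞; triangles are abundant w.h.p.

E[X] ≈ 39659.691; in regime p = Θ(1/n^{1/2}) E[X] diverges (above the triangle threshold p ~ 1/n).


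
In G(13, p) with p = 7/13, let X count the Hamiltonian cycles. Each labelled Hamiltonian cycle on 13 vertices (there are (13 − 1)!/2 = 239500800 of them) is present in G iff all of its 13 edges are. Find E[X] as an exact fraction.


K_13 has (13 − 1)!/2 = 239500800 labelled Hamiltonian cycles.
For each such Hamiltonian cycle H, let X_H = 1 if all 13 edges of H are present in G. Then P[X_H = 1] = p^{13} = (7/13)^{13} = 96889010407/302875106592253.
By linearity: E[X] = Σ_H E[X_H] = 239500800 · p^{13} = 239500800 · 96889010407/302875106592253 = 23204995503684825600/302875106592253.
Numerically: E[X] ≈ 7.662e+04.

E[X] = 239500800 · (7/13)^{13} = 23204995503684825600/302875106592253 ≈ 7.662e+04.


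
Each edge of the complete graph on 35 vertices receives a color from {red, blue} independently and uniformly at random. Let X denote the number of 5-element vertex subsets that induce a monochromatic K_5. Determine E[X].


Let X = Σ_S X_S over the C(35, 5) = 324632 subsets S of size 5, where X_S = 1 if the K_5 on S is monochromatic.
For a fixed S, the K_5 on S has C(5, 2) = 10 edges. P[all 10 edges red] = (1/2)^10, and likewise for blue, so P[monochromatic] = 2·(1/2)^10 = 2^{1 − 10} = 1/512.
Summing: E[X] = C(35, 5) · 2^{1 − 10} = 324632 · 1/512 = 40579/64.
Numerically: E[X] ≈ 634.047.

E[X] = C(35,5)·2^(1−C(5,2)) = 40579/64 ≈ 634.047.


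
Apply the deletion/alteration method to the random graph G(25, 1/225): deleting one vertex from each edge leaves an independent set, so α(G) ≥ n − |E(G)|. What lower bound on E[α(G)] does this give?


E[|E(G)|] = C(25, 2)·p = 300 · (1/225) = 4/3.
E[α(G)] ≥ n − E[|E(G)|] = 25 − 4/3 = 71/3.
Numerically: ≈ 23.66667.
(This is only a lower bound; the true E[α(G)] may be larger.)

E[α(G)] ≥ 71/3 ≈ 23.66667.


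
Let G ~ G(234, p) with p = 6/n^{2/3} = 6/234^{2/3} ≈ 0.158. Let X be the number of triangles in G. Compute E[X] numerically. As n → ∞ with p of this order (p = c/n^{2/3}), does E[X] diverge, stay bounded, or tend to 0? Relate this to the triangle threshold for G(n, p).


Number of potential triangles: C(234, 3) = 2108184.
Each occurs with probability p³ ≈ (0.158)³ ≈ 3.944773e-03.
By linearity: E[X] = C(234, 3)·p³ ≈ 2108184 · 3.944773e-03 ≈ 8316.3077.
Since α = 2/3 < 1, p = c/n^{2/3} ≫ 1/n is above the triangle threshold p ~ 1/n. Asymptotically E[X] ~ (c³/6)·n^{3(1−α)} = (6³/6)·n^{1} → ∞; triangles are abundant w.h.p.

E[X] ≈ 8316.3077; in regime p = Θ(1/n^{2/3}) E[X] diverges (above the triangle threshold p ~ 1/n).


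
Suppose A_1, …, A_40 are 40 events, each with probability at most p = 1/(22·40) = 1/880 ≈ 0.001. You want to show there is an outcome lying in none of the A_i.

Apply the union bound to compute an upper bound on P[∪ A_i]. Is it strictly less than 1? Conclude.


Union bound: P[∪_{i=1}^{40} A_i] ≤ Σ_i P[A_i] ≤ 40·p = 40·(1/880) = 1/22.
Numerically: 1/22 ≈ 0.045.
Is 1/22 < 1? YES.
Since P[∪ A_i] ≤ 1/22 < 1, the complement has P[∩ A_i^c] ≥ 1 − 1/22 = 21/22 > 0, so some outcome avoids every A_i.

40·p = 1/22 ≈ 0.045; existence CERTIFIED by the union bound.


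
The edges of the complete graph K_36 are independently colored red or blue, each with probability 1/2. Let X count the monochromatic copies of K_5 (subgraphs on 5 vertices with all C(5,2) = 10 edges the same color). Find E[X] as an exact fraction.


Let X = Σ_S X_S over the C(36, 5) = 376992 subsets S of size 5, where X_S = 1 if the K_5 on S is monochromatic.
For a fixed S, the K_5 on S has C(5, 2) = 10 edges. P[all 10 edges red] = (1/2)^10, and likewise for blue, so P[monochromatic] = 2·(1/2)^10 = 2^{1 − 10} = 1/512.
Summing: E[X] = C(36, 5) · 2^{1 − 10} = 376992 · 1/512 = 11781/16.
Numerically: E[X] ≈ 736.312500.

E[X] = C(36,5)·2^(1−C(5,2)) = 11781/16 ≈ 736.312500.


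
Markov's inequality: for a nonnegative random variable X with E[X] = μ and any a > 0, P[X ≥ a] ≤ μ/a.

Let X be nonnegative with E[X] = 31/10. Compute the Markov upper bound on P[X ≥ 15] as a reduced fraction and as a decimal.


μ = E[X] = 31/10, a = 15.
Markov: P[X ≥ 15] ≤ μ/a = (31/10)/15 = 31/150.
Numerically: ≈ 0.2067.
(Since a = 15 > μ = 3.1000, the bound 31/150 is < 1 and informative.)

P[X ≥ 15] ≤ 31/150 ≈ 0.2067.


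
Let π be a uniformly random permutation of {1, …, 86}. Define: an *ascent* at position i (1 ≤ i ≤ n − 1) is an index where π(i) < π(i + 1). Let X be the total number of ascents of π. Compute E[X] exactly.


Write X = Σ X_I over i = 1, …, 85, with X_I the indicator of one ascent.
There are 85 indicators.
For each fixed i, the pair (π(i), π(i+1)) is a uniformly random ordered pair of distinct values from {1, …, 86}; by symmetry P[π(i) < π(i+1)] = 1/2.
By linearity: E[X] = 85 · (1/2) = (86 − 1) · (1/2) = 85/2 ≈ 42.500000.

E[X] = 85/2 = 42.500000.


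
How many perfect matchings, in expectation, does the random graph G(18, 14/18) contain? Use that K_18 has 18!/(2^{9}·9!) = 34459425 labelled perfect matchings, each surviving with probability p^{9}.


K_18 has 18!/(2^{9}·9!) = 34459425 labelled perfect matchings.
For each such perfect matching H, let X_H = 1 if all 9 edges of H are present in G. Then P[X_H = 1] = p^{9} = (7/9)^{9} = 40353607/387420489.
By linearity of expectation: E[X] = Σ_H E[X_H] = 34459425 · p^{9} = 34459425 · 40353607/387420489 = 17167433257975/4782969.
Numerically: E[X] ≈ 3.5893e+06.

E[X] = 34459425 · (7/9)^{9} = 17167433257975/4782969 ≈ 3.5893e+06.


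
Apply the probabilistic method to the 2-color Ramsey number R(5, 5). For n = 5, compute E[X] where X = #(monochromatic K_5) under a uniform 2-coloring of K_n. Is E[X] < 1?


E[X] = C(5, 5) · 2^{1 − 10} = 1 · 2^{−9} = 1/512.
As a reduced fraction: E[X] = 1/512 ≈ 0.0020.
Is E[X] < 1? YES.
Since E[X] < 1, there exists a 2-coloring of K_{5} with no monochromatic K_5; hence R(5, 5) > 5.

E[X] = 1/512 ≈ 0.0020; E[X] < 1, so R(5, 5) > 5.


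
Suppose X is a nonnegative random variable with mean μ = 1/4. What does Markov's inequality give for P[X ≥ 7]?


μ = E[X] = 1/4, a = 7.
Markov: P[X ≥ 7] ≤ μ/a = (1/4)/7 = 1/28.
Numerically: ≈ 0.03571.
(Since a = 7 > μ = 0.25000, the bound 1/28 is < 1 and informative.)

P[X ≥ 7] ≤ 1/28 ≈ 0.03571.


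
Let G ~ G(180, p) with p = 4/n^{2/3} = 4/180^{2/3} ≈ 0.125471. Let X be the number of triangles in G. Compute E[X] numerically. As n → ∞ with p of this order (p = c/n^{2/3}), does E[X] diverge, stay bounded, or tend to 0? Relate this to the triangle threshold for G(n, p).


Number of potential triangles: C(180, 3) = 955860.
Each occurs with probability p³ ≈ (0.125471)³ ≈ 1.97530864e-03.
By linearity: E[X] = C(180, 3)·p³ ≈ 955860 · 1.97530864e-03 ≈ 1888.118519.
Since α = 2/3 < 1, p = c/n^{2/3} ≫ 1/n is above the triangle threshold p ~ 1/n. Asymptotically E[X] ~ (c³/6)·n^{3(1−α)} = (4³/6)·n^{1} → ∞; triangles are abundant w.h.p.

E[X] ≈ 1888.118519; in regime p = Θ(1/n^{2/3}) E[X] diverges (above the triangle threshold p ~ 1/n).


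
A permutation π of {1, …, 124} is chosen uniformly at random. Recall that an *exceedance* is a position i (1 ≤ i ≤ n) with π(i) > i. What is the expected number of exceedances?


Write X = Σ_{i=1}^{124} X_i, where X_i = 1_{π(i) > i}.
For each fixed i, π(i) is uniform over {1, …, 124} (marginal of a uniform permutation), so P[π(i) > i] = (n − i)/n. Summing: Σ_{i=1}^{124} (n − i)/n = (0 + 1 + … + 123)/124 = 124(124 − 1)/(2·124) = (124 − 1)/2.
Hence E[X] = Σ_{i=1}^{124} (124 − i)/124 = 123/2 ≈ 61.500000.

E[X] = 123/2 = 61.500000.


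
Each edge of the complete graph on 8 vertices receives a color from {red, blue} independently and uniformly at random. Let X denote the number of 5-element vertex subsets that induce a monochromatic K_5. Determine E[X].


Let X = Σ_S X_S over the C(8, 5) = 56 subsets S of size 5, where X_S = 1 if the K_5 on S is monochromatic.
For a fixed S, the K_5 on S has C(5, 2) = 10 edges. P[all 10 edges red] = (1/2)^10, and likewise for blue, so P[monochromatic] = 2·(1/2)^10 = 2^{1 − 10} = 1/512.
By linearity: E[X] = C(8, 5) · 2^{1 − 10} = 56 · 1/512 = 7/64.
Numerically: E[X] ≈ 0.10938.

E[X] = C(8,5)·2^(1−C(5,2)) = 7/64 ≈ 0.10938.


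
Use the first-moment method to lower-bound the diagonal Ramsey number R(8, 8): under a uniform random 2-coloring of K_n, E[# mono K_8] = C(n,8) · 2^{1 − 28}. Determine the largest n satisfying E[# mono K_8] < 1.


We need C(n, 8) · 2^{1 − 28} < 1, i.e. C(n, 8) < 2^{28 − 1} = 134217728.
Check values of n near the boundary:
  n = 39: C(39, 8) = 61523748; 61523748 < 134217728? YES
  n = 40: C(40, 8) = 76904685; 76904685 < 134217728? YES
  n = 41: C(41, 8) = 95548245; 95548245 < 134217728? YES
  n = 42: C(42, 8) = 118030185; 118030185 < 134217728? YES
  n = 43: C(43, 8) = 145008513; 145008513 < 134217728? NO
  n = 44: C(44, 8) = 177232627; 177232627 < 134217728? NO
  n = 45: C(45, 8) = 215553195; 215553195 < 134217728? NO
The largest n with C(n, 8) < 134217728 is n = 42 (where E[X] = 118030185/134217728 ≈ 0.87939). Hence R(8, 8) > 42, i.e. R(8, 8) ≥ 43.

Largest n = 42; hence R(8, 8) > 42.


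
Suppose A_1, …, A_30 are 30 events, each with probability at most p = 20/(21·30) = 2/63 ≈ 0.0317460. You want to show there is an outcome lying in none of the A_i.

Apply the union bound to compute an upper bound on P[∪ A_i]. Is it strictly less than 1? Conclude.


Union bound: P[∪_{i=1}^{30} A_i] ≤ Σ_i P[A_i] ≤ 30·p = 30·(2/63) = 20/21.
Numerically: 20/21 ≈ 0.9523810.
Is 20/21 < 1? YES.
Since P[∪ A_i] ≤ 20/21 < 1, the complement has P[∩ A_i^c] ≥ 1 − 20/21 = 1/21 > 0, so some outcome avoids every A_i.

30·p = 20/21 ≈ 0.9523810; existence CERTIFIED by the union bound.


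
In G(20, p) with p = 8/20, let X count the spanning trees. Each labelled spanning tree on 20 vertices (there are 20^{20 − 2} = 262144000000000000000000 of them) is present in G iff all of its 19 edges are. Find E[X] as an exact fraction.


K_20 has 20^{20 − 2} = 262144000000000000000000 labelled spanning trees.
For each such spanning tree H, let X_H = 1 if all 19 edges of H are present in G. Then P[X_H = 1] = p^{19} = (2/5)^{19} = 524288/19073486328125.
By linearity of expectation: E[X] = Σ_H E[X_H] = 262144000000000000000000 · p^{19} = 262144000000000000000000 · 524288/19073486328125 = 36028797018963968/5.
Numerically: E[X] ≈ 7.2058e+15.

E[X] = 262144000000000000000000 · (2/5)^{19} = 36028797018963968/5 ≈ 7.2058e+15.


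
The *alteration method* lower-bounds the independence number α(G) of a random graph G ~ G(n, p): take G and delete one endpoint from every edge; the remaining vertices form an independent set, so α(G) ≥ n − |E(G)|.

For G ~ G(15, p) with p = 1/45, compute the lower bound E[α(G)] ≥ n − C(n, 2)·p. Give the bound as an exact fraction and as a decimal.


E[|E(G)|] = C(15, 2)·p = 105 · (1/45) = 7/3.
E[α(G)] ≥ n − E[|E(G)|] = 15 − 7/3 = 38/3.
Numerically: ≈ 12.66667.
(This is only a lower bound; the true E[α(G)] may be larger.)

E[α(G)] ≥ 38/3 ≈ 12.66667.


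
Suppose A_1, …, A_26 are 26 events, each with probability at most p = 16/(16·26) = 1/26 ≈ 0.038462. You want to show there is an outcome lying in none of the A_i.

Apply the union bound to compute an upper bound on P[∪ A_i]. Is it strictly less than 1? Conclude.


Union bound: P[∪_{i=1}^{26} A_i] ≤ Σ_i P[A_i] ≤ 26·p = 26·(1/26) = 1.
Numerically: 1 ≈ 1.000000.
Is 1 < 1? NO.
Since the bound 1 is ≥ 1, the union bound is uninformative here; it does NOT by itself certify existence.

26·p = 1 ≈ 1.000000; existence NOT certified by the union bound.


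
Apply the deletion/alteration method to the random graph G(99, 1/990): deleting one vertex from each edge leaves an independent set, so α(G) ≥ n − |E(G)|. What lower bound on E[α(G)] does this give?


E[|E(G)|] = C(99, 2)·p = 4851 · (1/990) = 49/10.
E[α(G)] ≥ n − E[|E(G)|] = 99 − 49/10 = 941/10.
Numerically: ≈ 94.10000.
(This is only a lower bound; the true E[α(G)] may be larger.)

E[α(G)] ≥ 941/10 ≈ 94.10000.


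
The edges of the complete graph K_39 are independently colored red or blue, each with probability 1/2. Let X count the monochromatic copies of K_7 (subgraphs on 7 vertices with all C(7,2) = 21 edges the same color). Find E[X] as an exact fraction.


Let X = Σ_S X_S over the C(39, 7) = 15380937 subsets S of size 7, where X_S = 1 if the K_7 on S is monochromatic.
For a fixed S, the K_7 on S has C(7, 2) = 21 edges. P[all 21 edges red] = (1/2)^21, and likewise for blue, so P[monochromatic] = 2·(1/2)^21 = 2^{1 − 21} = 1/1048576.
Summing: E[X] = C(39, 7) · 2^{1 − 21} = 15380937 · 1/1048576 = 15380937/1048576.
Numerically: E[X] ≈ 14.6684.

E[X] = C(39,7)·2^(1−C(7,2)) = 15380937/1048576 ≈ 14.6684.


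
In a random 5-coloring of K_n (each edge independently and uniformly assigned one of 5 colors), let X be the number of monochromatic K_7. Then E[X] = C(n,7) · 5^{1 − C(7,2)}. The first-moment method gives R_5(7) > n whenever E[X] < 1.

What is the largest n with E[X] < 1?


We need C(n, 7) · 5^{1 − 21} < 1, i.e. C(n, 7) < 5^{21 − 1} = 95367431640625.
Check values of n near the boundary:
  n = 337: C(337, 7) = 91989916924632; 91989916924632 < 95367431640625? YES
  n = 338: C(338, 7) = 93935323022736; 93935323022736 < 95367431640625? YES
  n = 339: C(339, 7) = 95915887062372; 95915887062372 < 95367431640625? NO
  n = 340: C(340, 7) = 97932136940560; 97932136940560 < 95367431640625? NO
The largest n with C(n, 7) < 95367431640625 is n = 338 (where E[X] = 93935323022736/95367431640625 ≈ 0.9850). Hence R_5(7) > 338, i.e. R_5(7) ≥ 339.

Largest n = 338; hence R_5(7) > 338.


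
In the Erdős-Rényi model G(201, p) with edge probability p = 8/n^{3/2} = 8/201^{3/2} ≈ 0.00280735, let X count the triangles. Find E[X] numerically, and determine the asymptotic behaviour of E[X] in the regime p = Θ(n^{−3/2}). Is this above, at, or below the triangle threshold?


Number of potential triangles: C(201, 3) = 1333300.
Each occurs with probability p³ ≈ (0.00280735)³ ≈ 2.21252253e-08.
By linearity: E[X] = C(201, 3)·p³ ≈ 1333300 · 2.21252253e-08 ≈ 0.029500.
Since α = 3/2 > 1, p = c/n^{3/2} = o(1/n) is below the triangle threshold p ~ 1/n. Asymptotically E[X] ~ (c³/6)·n^{3(1−α)} = (8³/6)·n^{-1.5} → 0, so by Markov's inequality G has no triangles w.h.p.

E[X] ≈ 0.029500; in regime p = Θ(1/n^{3/2}) E[X] tends to 0 (below the triangle threshold p ~ 1/n).


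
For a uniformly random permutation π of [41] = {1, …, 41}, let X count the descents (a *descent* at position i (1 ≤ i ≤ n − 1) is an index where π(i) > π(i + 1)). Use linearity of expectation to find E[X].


Write X = Σ X_I over i = 1, …, 40, with X_I the indicator of one descent.
There are 40 indicators.
For each fixed i, the pair (π(i), π(i+1)) is a uniformly random ordered pair of distinct values from {1, …, 41}; by symmetry P[π(i) > π(i+1)] = 1/2.
By linearity: E[X] = 40 · (1/2) = (41 − 1) · (1/2) = 20 ≈ 20.000000.

E[X] = 20 = 20.000000.


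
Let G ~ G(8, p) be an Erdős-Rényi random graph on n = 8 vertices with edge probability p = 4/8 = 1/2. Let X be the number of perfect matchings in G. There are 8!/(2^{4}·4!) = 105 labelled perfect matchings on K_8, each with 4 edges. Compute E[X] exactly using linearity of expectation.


K_8 has 8!/(2^{4}·4!) = 105 labelled perfect matchings.
For each such perfect matching H, let X_H = 1 if all 4 edges of H are present in G. Then P[X_H = 1] = p^{4} = (1/2)^{4} = 1/16.
By linearity: E[X] = Σ_H E[X_H] = 105 · p^{4} = 105 · 1/16 = 105/16.
Numerically: E[X] ≈ 6.5625.

E[X] = 105 · (1/2)^{4} = 105/16 ≈ 6.5625.


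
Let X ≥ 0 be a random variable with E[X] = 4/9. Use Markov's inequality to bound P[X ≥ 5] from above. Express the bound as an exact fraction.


μ = E[X] = 4/9, a = 5.
Markov: P[X ≥ 5] ≤ μ/a = (4/9)/5 = 4/45.
Numerically: ≈ 0.0889.
(Since a = 5 > μ = 0.4444, the bound 4/45 is < 1 and informative.)

P[X ≥ 5] ≤ 4/45 ≈ 0.0889.


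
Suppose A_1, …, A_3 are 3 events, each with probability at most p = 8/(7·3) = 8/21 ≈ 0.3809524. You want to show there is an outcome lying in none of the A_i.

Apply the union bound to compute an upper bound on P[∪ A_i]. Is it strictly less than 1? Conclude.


Union bound: P[∪_{i=1}^{3} A_i] ≤ Σ_i P[A_i] ≤ 3·p = 3·(8/21) = 8/7.
Numerically: 8/7 ≈ 1.1428571.
Is 8/7 < 1? NO.
Since the bound 8/7 is ≥ 1, the union bound is uninformative here; it does NOT by itself certify existence.

3·p = 8/7 ≈ 1.1428571; existence NOT certified by the union bound.


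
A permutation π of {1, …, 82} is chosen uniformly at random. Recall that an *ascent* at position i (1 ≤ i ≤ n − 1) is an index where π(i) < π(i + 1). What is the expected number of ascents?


Write X = Σ X_I over i = 1, …, 81, with X_I the indicator of one ascent.
There are 81 indicators.
For each fixed i, the pair (π(i), π(i+1)) is a uniformly random ordered pair of distinct values from {1, …, 82}; by symmetry P[π(i) < π(i+1)] = 1/2.
By linearity: E[X] = 81 · (1/2) = (82 − 1) · (1/2) = 81/2 ≈ 40.500.

E[X] = 81/2 = 40.500.


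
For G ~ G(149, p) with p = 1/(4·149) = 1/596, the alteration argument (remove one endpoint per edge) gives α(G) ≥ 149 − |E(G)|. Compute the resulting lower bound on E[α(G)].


E[|E(G)|] = C(149, 2)·p = 11026 · (1/596) = 37/2.
E[α(G)] ≥ n − E[|E(G)|] = 149 − 37/2 = 261/2.
Numerically: ≈ 130.500.
(This is only a lower bound; the true E[α(G)] may be larger.)

E[α(G)] ≥ 261/2 ≈ 130.500.


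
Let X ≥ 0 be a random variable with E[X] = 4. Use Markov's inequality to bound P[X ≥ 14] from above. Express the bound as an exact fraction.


μ = E[X] = 4, a = 14.
Markov: P[X ≥ 14] ≤ μ/a = (4)/14 = 2/7.
Numerically: ≈ 0.286.
(Since a = 14 > μ = 4.000, the bound 2/7 is < 1 and informative.)

P[X ≥ 14] ≤ 2/7 ≈ 0.286.


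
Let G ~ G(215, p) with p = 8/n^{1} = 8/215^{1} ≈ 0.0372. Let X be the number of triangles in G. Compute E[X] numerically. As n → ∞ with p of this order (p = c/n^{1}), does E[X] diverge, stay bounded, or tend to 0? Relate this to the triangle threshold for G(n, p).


Number of potential triangles: C(215, 3) = 1633355.
Each occurs with probability p³ ≈ (0.0372)³ ≈ 5.15175e-05.
By linearity: E[X] = C(215, 3)·p³ ≈ 1633355 · 5.15175e-05 ≈ 84.146.
Here α = 1, so p = 8/n is exactly at the triangle threshold p ~ 1/n. Asymptotically E[X] → c³/6 = 8³/6 = 256/3 ≈ 85.333, a bounded constant. In this regime the triangle count is asymptotically Poisson(c³/6).

E[X] ≈ 84.146; in regime p = Θ(1/n^{1}) E[X] stays bounded (at the triangle threshold p ~ 1/n).


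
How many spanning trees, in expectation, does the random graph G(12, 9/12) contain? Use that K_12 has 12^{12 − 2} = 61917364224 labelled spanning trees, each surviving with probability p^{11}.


K_12 has 12^{12 − 2} = 61917364224 labelled spanning trees.
For each such spanning tree H, let X_H = 1 if all 11 edges of H are present in G. Then P[X_H = 1] = p^{11} = (3/4)^{11} = 177147/4194304.
Summing the indicators: E[X] = Σ_H E[X_H] = 61917364224 · p^{11} = 61917364224 · 177147/4194304 = 10460353203/4.
Numerically: E[X] ≈ 2.61509e+09.

E[X] = 61917364224 · (3/4)^{11} = 10460353203/4 ≈ 2.61509e+09.


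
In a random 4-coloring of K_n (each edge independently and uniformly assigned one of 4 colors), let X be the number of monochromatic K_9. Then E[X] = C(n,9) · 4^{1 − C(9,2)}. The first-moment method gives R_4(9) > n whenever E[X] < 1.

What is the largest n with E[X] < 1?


We need C(n, 9) · 4^{1 − 36} < 1, i.e. C(n, 9) < 4^{36 − 1} = 1180591620717411303424.
Check values of n near the boundary:
  n = 908: C(908, 9) = 1111058428637338083100; 1111058428637338083100 < 1180591620717411303424? YES
  n = 909: C(909, 9) = 1122169012923711463931; 1122169012923711463931 < 1180591620717411303424? YES
  n = 910: C(910, 9) = 1133378248346922788210; 1133378248346922788210 < 1180591620717411303424? YES
  n = 911: C(911, 9) = 1144686900492291197405; 1144686900492291197405 < 1180591620717411303424? YES
  n = 912: C(912, 9) = 1156095740032081475120; 1156095740032081475120 < 1180591620717411303424? YES
  n = 913: C(913, 9) = 1167605542753639808390; 1167605542753639808390 < 1180591620717411303424? YES
  n = 914: C(914, 9) = 1179217089587653905932; 1179217089587653905932 < 1180591620717411303424? YES
  n = 915: C(915, 9) = 1190931166636537885130; 1190931166636537885130 < 1180591620717411303424? NO
The largest n with C(n, 9) < 1180591620717411303424 is n = 914 (where E[X] = 294804272396913476483/295147905179352825856 ≈ 0.99884). Hence R_4(9) > 914, i.e. R_4(9) ≥ 915.

Largest n = 914; hence R_4(9) > 914.


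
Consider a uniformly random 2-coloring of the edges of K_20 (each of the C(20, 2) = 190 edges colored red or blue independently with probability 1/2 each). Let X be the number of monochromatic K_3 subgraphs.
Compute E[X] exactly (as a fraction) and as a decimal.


Let X = Σ_S X_S over the C(20, 3) = 1140 subsets S of size 3, where X_S = 1 if the K_3 on S is monochromatic.
For a fixed S, the K_3 on S has C(3, 2) = 3 edges. P[all 3 edges red] = (1/2)^3, and likewise for blue, so P[monochromatic] = 2·(1/2)^3 = 2^{1 − 3} = 1/4.
By linearity: E[X] = C(20, 3) · 2^{1 − 3} = 1140 · 1/4 = 285.
Numerically: E[X] ≈ 285.000.

E[X] = C(20,3)·2^(1−C(3,2)) = 285 ≈ 285.000.


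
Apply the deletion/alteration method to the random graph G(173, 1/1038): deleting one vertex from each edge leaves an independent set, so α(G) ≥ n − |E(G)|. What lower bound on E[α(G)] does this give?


E[|E(G)|] = C(173, 2)·p = 14878 · (1/1038) = 43/3.
E[α(G)] ≥ n − E[|E(G)|] = 173 − 43/3 = 476/3.
Numerically: ≈ 158.667.
(This is only a lower bound; the true E[α(G)] may be larger.)

E[α(G)] ≥ 476/3 ≈ 158.667.


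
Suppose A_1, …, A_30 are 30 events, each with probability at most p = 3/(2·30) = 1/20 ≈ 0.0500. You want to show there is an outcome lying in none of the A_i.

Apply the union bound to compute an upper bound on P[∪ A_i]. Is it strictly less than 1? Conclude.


Union bound: P[∪_{i=1}^{30} A_i] ≤ Σ_i P[A_i] ≤ 30·p = 30·(1/20) = 3/2.
Numerically: 3/2 ≈ 1.5000.
Is 3/2 < 1? NO.
Since the bound 3/2 is ≥ 1, the union bound is uninformative here; it does NOT by itself certify existence.

30·p = 3/2 ≈ 1.5000; existence NOT certified by the union bound.


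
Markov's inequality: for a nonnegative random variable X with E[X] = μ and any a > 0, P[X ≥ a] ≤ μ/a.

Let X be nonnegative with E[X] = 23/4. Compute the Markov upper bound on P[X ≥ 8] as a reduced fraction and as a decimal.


μ = E[X] = 23/4, a = 8.
Markov: P[X ≥ 8] ≤ μ/a = (23/4)/8 = 23/32.
Numerically: ≈ 0.71875.
(Since a = 8 > μ = 5.75000, the bound 23/32 is < 1 and informative.)

P[X ≥ 8] ≤ 23/32 ≈ 0.71875.


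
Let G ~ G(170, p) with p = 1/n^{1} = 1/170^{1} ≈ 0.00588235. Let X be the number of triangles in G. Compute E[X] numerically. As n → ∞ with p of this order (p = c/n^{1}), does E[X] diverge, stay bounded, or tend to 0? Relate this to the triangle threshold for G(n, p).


Number of potential triangles: C(170, 3) = 804440.
Each occurs with probability p³ ≈ (0.00588235)³ ≈ 2.03541624e-07.
By linearity: E[X] = C(170, 3)·p³ ≈ 804440 · 2.03541624e-07 ≈ 0.163737.
Here α = 1, so p = 1/n is exactly at the triangle threshold p ~ 1/n. Asymptotically E[X] → c³/6 = 1³/6 = 1/6 ≈ 0.166667, a bounded constant. In this regime the triangle count is asymptotically Poisson(c³/6).

E[X] ≈ 0.163737; in regime p = Θ(1/n^{1}) E[X] stays bounded (at the triangle threshold p ~ 1/n).


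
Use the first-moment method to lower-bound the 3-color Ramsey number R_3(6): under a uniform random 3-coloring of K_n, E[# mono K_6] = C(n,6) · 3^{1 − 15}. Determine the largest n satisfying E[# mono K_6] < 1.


We need C(n, 6) · 3^{1 − 15} < 1, i.e. C(n, 6) < 3^{15 − 1} = 4782969.
Check values of n near the boundary:
  n = 35: C(35, 6) = 1623160; 1623160 < 4782969? YES
  n = 36: C(36, 6) = 1947792; 1947792 < 4782969? YES
  n = 37: C(37, 6) = 2324784; 2324784 < 4782969? YES
  n = 38: C(38, 6) = 2760681; 2760681 < 4782969? YES
  n = 39: C(39, 6) = 3262623; 3262623 < 4782969? YES
  n = 40: C(40, 6) = 3838380; 3838380 < 4782969? YES
  n = 41: C(41, 6) = 4496388; 4496388 < 4782969? YES
  n = 42: C(42, 6) = 5245786; 5245786 < 4782969? NO
  n = 43: C(43, 6) = 6096454; 6096454 < 4782969? NO
  n = 44: C(44, 6) = 7059052; 7059052 < 4782969? NO
The largest n with C(n, 6) < 4782969 is n = 41 (where E[X] = 1498796/1594323 ≈ 0.9401). Hence R_3(6) > 41, i.e. R_3(6) ≥ 42.

Largest n = 41; hence R_3(6) > 41.


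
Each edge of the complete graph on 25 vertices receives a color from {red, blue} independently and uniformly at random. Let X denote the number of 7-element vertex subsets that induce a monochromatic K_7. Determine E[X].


Let X = Σ_S X_S over the C(25, 7) = 480700 subsets S of size 7, where X_S = 1 if the K_7 on S is monochromatic.
For a fixed S, the K_7 on S has C(7, 2) = 21 edges. P[all 21 edges red] = (1/2)^21, and likewise for blue, so P[monochromatic] = 2·(1/2)^21 = 2^{1 − 21} = 1/1048576.
By linearity: E[X] = C(25, 7) · 2^{1 − 21} = 480700 · 1/1048576 = 120175/262144.
Numerically: E[X] ≈ 0.4584.

E[X] = C(25,7)·2^(1−C(7,2)) = 120175/262144 ≈ 0.4584.


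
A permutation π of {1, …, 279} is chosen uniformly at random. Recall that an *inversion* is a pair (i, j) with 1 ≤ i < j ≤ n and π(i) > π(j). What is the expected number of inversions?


Write X = Σ X_I over the C(279, 2) = 38781 pairs i < j, with X_I the indicator of one inversion.
There are 38781 indicators.
For each fixed pair i < j, the values π(i) and π(j) are two distinct elements of {1, …, 279} in uniformly random order; by symmetry P[π(i) > π(j)] = 1/2.
By linearity: E[X] = 38781 · (1/2) = C(279, 2) · (1/2) = 38781/2 = 38781/2 ≈ 19390.5000.

E[X] = 38781/2 = 19390.5000.


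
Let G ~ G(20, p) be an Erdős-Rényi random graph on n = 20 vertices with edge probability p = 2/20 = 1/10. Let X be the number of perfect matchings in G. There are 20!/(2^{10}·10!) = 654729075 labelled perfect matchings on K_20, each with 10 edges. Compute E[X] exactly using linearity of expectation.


K_20 has 20!/(2^{10}·10!) = 654729075 labelled perfect matchings.
For each such perfect matching H, let X_H = 1 if all 10 edges of H are present in G. Then P[X_H = 1] = p^{10} = (1/10)^{10} = 1/10000000000.
By linearity: E[X] = Σ_H E[X_H] = 654729075 · p^{10} = 654729075 · 1/10000000000 = 26189163/400000000.
Numerically: E[X] ≈ 0.06547.

E[X] = 654729075 · (1/10)^{10} = 26189163/400000000 ≈ 0.06547.


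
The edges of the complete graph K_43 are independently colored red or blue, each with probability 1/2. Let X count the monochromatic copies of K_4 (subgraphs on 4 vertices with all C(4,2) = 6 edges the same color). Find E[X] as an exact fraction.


Let X = Σ_S X_S over the C(43, 4) = 123410 subsets S of size 4, where X_S = 1 if the K_4 on S is monochromatic.
For a fixed S, the K_4 on S has C(4, 2) = 6 edges. P[all 6 edges red] = (1/2)^6, and likewise for blue, so P[monochromatic] = 2·(1/2)^6 = 2^{1 − 6} = 1/32.
Summing: E[X] = C(43, 4) · 2^{1 − 6} = 123410 · 1/32 = 61705/16.
Numerically: E[X] ≈ 3856.562.

E[X] = C(43,4)·2^(1−C(4,2)) = 61705/16 ≈ 3856.562.


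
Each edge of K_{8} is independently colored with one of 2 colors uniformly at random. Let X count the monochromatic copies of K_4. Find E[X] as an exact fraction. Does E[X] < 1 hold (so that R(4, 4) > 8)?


E[X] = C(8, 4) · 2^{1 − 6} = 70 · 2^{−5} = 70/32.
As a reduced fraction: E[X] = 35/16 ≈ 2.1875000.
Is E[X] < 1? NO.
Since E[X] ≥ 1, the first-moment bound is inconclusive at n = 8; it does NOT by itself certify R(4, 4) > 8.

E[X] = 35/16 ≈ 2.1875000; E[X] ≥ 1; first-moment method inconclusive here.


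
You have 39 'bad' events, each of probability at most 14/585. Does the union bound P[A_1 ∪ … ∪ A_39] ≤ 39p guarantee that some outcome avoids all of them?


Union bound: P[∪_{i=1}^{39} A_i] ≤ Σ_i P[A_i] ≤ 39·p = 39·(14/585) = 14/15.
Numerically: 14/15 ≈ 0.93333.
Is 14/15 < 1? YES.
Since P[∪ A_i] ≤ 14/15 < 1, the complement has P[∩ A_i^c] ≥ 1 − 14/15 = 1/15 > 0, so some outcome avoids every A_i.

39·p = 14/15 ≈ 0.93333; existence CERTIFIED by the union bound.


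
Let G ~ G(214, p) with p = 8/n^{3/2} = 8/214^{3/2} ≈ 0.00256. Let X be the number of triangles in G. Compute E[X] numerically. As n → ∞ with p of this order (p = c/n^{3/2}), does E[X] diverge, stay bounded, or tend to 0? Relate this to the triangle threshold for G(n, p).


Number of potential triangles: C(214, 3) = 1610564.
Each occurs with probability p³ ≈ (0.00256)³ ≈ 1.66881e-08.
By linearity: E[X] = C(214, 3)·p³ ≈ 1610564 · 1.66881e-08 ≈ 0.027.
Since α = 3/2 > 1, p = c/n^{3/2} = o(1/n) is below the triangle threshold p ~ 1/n. Asymptotically E[X] ~ (c³/6)·n^{3(1−α)} = (8³/6)·n^{-1.5} → 0, so by Markov's inequality G has no triangles w.h.p.

E[X] ≈ 0.027; in regime p = Θ(1/n^{3/2}) E[X] tends to 0 (below the triangle threshold p ~ 1/n).


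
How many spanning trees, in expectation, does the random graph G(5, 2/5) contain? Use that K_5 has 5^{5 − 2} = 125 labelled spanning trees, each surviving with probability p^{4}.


K_5 has 5^{5 − 2} = 125 labelled spanning trees.
For each such spanning tree H, let X_H = 1 if all 4 edges of H are present in G. Then P[X_H = 1] = p^{4} = (2/5)^{4} = 16/625.
Summing the indicators: E[X] = Σ_H E[X_H] = 125 · p^{4} = 125 · 16/625 = 16/5.
Numerically: E[X] ≈ 3.2.

E[X] = 125 · (2/5)^{4} = 16/5 ≈ 3.2.


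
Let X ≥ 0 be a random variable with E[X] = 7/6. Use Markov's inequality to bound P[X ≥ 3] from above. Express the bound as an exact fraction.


μ = E[X] = 7/6, a = 3.
Markov: P[X ≥ 3] ≤ μ/a = (7/6)/3 = 7/18.
Numerically: ≈ 0.388889.
(Since a = 3 > μ = 1.166667, the bound 7/18 is < 1 and informative.)

P[X ≥ 3] ≤ 7/18 ≈ 0.388889.


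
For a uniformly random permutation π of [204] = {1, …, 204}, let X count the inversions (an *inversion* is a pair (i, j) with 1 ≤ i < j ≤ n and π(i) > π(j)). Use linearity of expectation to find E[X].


Write X = Σ X_I over the C(204, 2) = 20706 pairs i < j, with X_I the indicator of one inversion.
There are 20706 indicators.
For each fixed pair i < j, the values π(i) and π(j) are two distinct elements of {1, …, 204} in uniformly random order; by symmetry P[π(i) > π(j)] = 1/2.
By linearity: E[X] = 20706 · (1/2) = C(204, 2) · (1/2) = 20706/2 = 10353 ≈ 10353.00000.

E[X] = 10353 = 10353.00000.


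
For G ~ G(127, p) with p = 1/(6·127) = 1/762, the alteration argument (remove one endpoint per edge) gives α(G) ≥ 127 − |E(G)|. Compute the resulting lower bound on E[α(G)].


E[|E(G)|] = C(127, 2)·p = 8001 · (1/762) = 21/2.
E[α(G)] ≥ n − E[|E(G)|] = 127 − 21/2 = 233/2.
Numerically: ≈ 116.500000.
(This is only a lower bound; the true E[α(G)] may be larger.)

E[α(G)] ≥ 233/2 ≈ 116.500000.


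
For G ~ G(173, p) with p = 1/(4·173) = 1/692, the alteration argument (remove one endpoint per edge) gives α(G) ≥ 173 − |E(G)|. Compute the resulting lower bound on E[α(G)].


E[|E(G)|] = C(173, 2)·p = 14878 · (1/692) = 43/2.
E[α(G)] ≥ n − E[|E(G)|] = 173 − 43/2 = 303/2.
Numerically: ≈ 151.500000.
(This is only a lower bound; the true E[α(G)] may be larger.)

E[α(G)] ≥ 303/2 ≈ 151.500000.


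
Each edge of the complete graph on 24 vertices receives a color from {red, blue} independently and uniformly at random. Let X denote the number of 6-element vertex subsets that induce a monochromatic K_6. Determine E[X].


Let X = Σ_S X_S over the C(24, 6) = 134596 subsets S of size 6, where X_S = 1 if the K_6 on S is monochromatic.
For a fixed S, the K_6 on S has C(6, 2) = 15 edges. P[all 15 edges red] = (1/2)^15, and likewise for blue, so P[monochromatic] = 2·(1/2)^15 = 2^{1 − 15} = 1/16384.
By linearity of expectation: E[X] = C(24, 6) · 2^{1 − 15} = 134596 · 1/16384 = 33649/4096.
Numerically: E[X] ≈ 8.215088.

E[X] = C(24,6)·2^(1−C(6,2)) = 33649/4096 ≈ 8.215088.


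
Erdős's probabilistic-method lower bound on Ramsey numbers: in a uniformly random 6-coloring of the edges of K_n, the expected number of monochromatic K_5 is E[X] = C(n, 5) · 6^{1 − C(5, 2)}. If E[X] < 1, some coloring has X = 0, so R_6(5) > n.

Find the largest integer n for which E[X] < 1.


We need C(n, 5) · 6^{1 − 10} < 1, i.e. C(n, 5) < 6^{10 − 1} = 10077696.
Check values of n near the boundary:
  n = 66: C(66, 5) = 8936928; 8936928 < 10077696? YES
  n = 67: C(67, 5) = 9657648; 9657648 < 10077696? YES
  n = 68: C(68, 5) = 10424128; 10424128 < 10077696? NO
The largest n with C(n, 5) < 10077696 is n = 67 (where E[X] = 67067/69984 ≈ 0.9583). Hence R_6(5) > 67, i.e. R_6(5) ≥ 68.

Largest n = 67; hence R_6(5) > 67.


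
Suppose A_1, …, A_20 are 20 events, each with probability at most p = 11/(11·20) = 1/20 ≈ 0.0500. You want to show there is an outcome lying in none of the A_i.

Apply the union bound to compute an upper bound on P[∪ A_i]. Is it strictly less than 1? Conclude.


Union bound: P[∪_{i=1}^{20} A_i] ≤ Σ_i P[A_i] ≤ 20·p = 20·(1/20) = 1.
Numerically: 1 ≈ 1.0000.
Is 1 < 1? NO.
Since the bound 1 is ≥ 1, the union bound is uninformative here; it does NOT by itself certify existence.

20·p = 1 ≈ 1.0000; existence NOT certified by the union bound.


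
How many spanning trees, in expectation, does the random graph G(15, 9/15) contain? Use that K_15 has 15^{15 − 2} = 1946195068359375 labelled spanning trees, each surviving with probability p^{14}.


K_15 has 15^{15 − 2} = 1946195068359375 labelled spanning trees.
For each such spanning tree H, let X_H = 1 if all 14 edges of H are present in G. Then P[X_H = 1] = p^{14} = (3/5)^{14} = 4782969/6103515625.
By linearity: E[X] = Σ_H E[X_H] = 1946195068359375 · p^{14} = 1946195068359375 · 4782969/6103515625 = 7625597484987/5.
Numerically: E[X] ≈ 1.53e+12.

E[X] = 1946195068359375 · (3/5)^{14} = 7625597484987/5 ≈ 1.53e+12.


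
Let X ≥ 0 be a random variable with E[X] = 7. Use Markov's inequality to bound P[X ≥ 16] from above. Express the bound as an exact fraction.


μ = E[X] = 7, a = 16.
Markov: P[X ≥ 16] ≤ μ/a = (7)/16 = 7/16.
Numerically: ≈ 0.437500.
(Since a = 16 > μ = 7.000000, the bound 7/16 is < 1 and informative.)

P[X ≥ 16] ≤ 7/16 ≈ 0.437500.


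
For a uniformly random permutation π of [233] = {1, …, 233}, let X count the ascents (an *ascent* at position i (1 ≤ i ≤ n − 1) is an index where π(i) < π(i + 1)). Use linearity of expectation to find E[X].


Write X = Σ X_I over i = 1, …, 232, with X_I the indicator of one ascent.
There are 232 indicators.
For each fixed i, the pair (π(i), π(i+1)) is a uniformly random ordered pair of distinct values from {1, …, 233}; by symmetry P[π(i) < π(i+1)] = 1/2.
By linearity: E[X] = 232 · (1/2) = (233 − 1) · (1/2) = 116 ≈ 116.000.

E[X] = 116 = 116.000.


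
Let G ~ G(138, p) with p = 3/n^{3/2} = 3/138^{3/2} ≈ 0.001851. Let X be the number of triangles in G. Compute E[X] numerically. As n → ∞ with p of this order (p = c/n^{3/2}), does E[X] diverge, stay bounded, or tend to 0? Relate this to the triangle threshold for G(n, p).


Number of potential triangles: C(138, 3) = 428536.
Each occurs with probability p³ ≈ (0.001851)³ ≈ 6.337353e-09.
By linearity: E[X] = C(138, 3)·p³ ≈ 428536 · 6.337353e-09 ≈ 0.0027.
Since α = 3/2 > 1, p = c/n^{3/2} = o(1/n) is below the triangle threshold p ~ 1/n. Asymptotically E[X] ~ (c³/6)·n^{3(1−α)} = (3³/6)·n^{-1.5} → 0, so by Markov's inequality G has no triangles w.h.p.

E[X] ≈ 0.0027; in regime p = Θ(1/n^{3/2}) E[X] tends to 0 (below the triangle threshold p ~ 1/n).
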